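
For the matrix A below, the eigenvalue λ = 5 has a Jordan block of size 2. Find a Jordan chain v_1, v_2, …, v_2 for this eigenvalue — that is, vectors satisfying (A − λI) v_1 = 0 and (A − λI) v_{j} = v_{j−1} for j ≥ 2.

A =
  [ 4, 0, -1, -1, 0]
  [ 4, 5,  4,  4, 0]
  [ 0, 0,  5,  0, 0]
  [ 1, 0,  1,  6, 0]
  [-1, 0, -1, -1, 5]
A Jordan chain for λ = 5 of length 2:
v_1 = (-1, 4, 0, 1, -1)ᵀ
v_2 = (1, 0, 0, 0, 0)ᵀ

Let N = A − (5)·I. We want v_2 with N^2 v_2 = 0 but N^1 v_2 ≠ 0; then v_{j-1} := N · v_j for j = 2, …, 2.

Pick v_2 = (1, 0, 0, 0, 0)ᵀ.
Then v_1 = N · v_2 = (-1, 4, 0, 1, -1)ᵀ.

Sanity check: (A − (5)·I) v_1 = (0, 0, 0, 0, 0)ᵀ = 0. ✓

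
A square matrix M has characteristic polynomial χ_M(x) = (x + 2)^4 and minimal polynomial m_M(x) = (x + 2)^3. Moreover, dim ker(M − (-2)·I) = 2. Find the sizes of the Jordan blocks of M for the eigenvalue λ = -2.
Block sizes for λ = -2: [3, 1]

Step 1 — from the characteristic polynomial, algebraic multiplicity of λ = -2 is 4. From dim ker(M − (-2)·I) = 2, there are exactly 2 Jordan blocks for λ = -2.
Step 2 — from the minimal polynomial, the factor (x + 2)^3 tells us the largest block for λ = -2 has size 3.
Step 3 — with total size 4, 2 blocks, and largest block 3, the block sizes (in nonincreasing order) are [3, 1].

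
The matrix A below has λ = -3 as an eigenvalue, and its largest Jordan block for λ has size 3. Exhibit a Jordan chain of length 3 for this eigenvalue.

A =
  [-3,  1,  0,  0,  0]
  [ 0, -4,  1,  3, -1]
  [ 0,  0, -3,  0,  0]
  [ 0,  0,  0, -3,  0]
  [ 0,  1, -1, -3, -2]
A Jordan chain for λ = -3 of length 3:
v_1 = (-1, 0, 0, 0, 0)ᵀ
v_2 = (1, -1, 0, 0, 1)ᵀ
v_3 = (0, 1, 0, 0, 0)ᵀ

Let N = A − (-3)·I. We want v_3 with N^3 v_3 = 0 but N^2 v_3 ≠ 0; then v_{j-1} := N · v_j for j = 3, …, 2.

Pick v_3 = (0, 1, 0, 0, 0)ᵀ.
Then v_2 = N · v_3 = (1, -1, 0, 0, 1)ᵀ.
Then v_1 = N · v_2 = (-1, 0, 0, 0, 0)ᵀ.

Sanity check: (A − (-3)·I) v_1 = (0, 0, 0, 0, 0)ᵀ = 0. ✓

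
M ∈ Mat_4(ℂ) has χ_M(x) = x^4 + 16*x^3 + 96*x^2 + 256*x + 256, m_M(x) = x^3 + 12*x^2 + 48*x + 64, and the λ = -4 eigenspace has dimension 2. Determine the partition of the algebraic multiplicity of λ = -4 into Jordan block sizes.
Block sizes for λ = -4: [3, 1]

Step 1 — from the characteristic polynomial, algebraic multiplicity of λ = -4 is 4. From dim ker(M − (-4)·I) = 2, there are exactly 2 Jordan blocks for λ = -4.
Step 2 — from the minimal polynomial, the factor (x + 4)^3 tells us the largest block for λ = -4 has size 3.
Step 3 — with total size 4, 2 blocks, and largest block 3, the block sizes (in nonincreasing order) are [3, 1].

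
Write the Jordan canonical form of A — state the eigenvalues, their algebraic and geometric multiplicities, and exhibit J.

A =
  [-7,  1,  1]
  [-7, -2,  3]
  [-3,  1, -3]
J_3(-4)

The characteristic polynomial is
  det(x·I − A) = x^3 + 12*x^2 + 48*x + 64 = (x + 4)^3

Eigenvalues and multiplicities (the geometric multiplicity of λ is n − rank(A − λI), which equals the number of Jordan blocks for λ):
  λ = -4: algebraic multiplicity = 3, geometric multiplicity = 1

Determining the block sizes for each eigenvalue:
  λ = -4: one block (gm = 1), so the single block has size am = 3 → block sizes [3]

Assembling the blocks gives a Jordan form
J =
  [-4,  1,  0]
  [ 0, -4,  1]
  [ 0,  0, -4]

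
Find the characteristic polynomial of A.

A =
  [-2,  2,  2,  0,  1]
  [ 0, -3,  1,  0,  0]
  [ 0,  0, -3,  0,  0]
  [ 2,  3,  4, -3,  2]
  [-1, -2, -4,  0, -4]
x^5 + 15*x^4 + 90*x^3 + 270*x^2 + 405*x + 243

Expanding det(x·I − A) (e.g. by cofactor expansion or by noting that A is similar to its Jordan form J, which has the same characteristic polynomial as A) gives
  χ_A(x) = x^5 + 15*x^4 + 90*x^3 + 270*x^2 + 405*x + 243
which factors as (x + 3)^5. The eigenvalues (with algebraic multiplicities) are λ = -3 with multiplicity 5.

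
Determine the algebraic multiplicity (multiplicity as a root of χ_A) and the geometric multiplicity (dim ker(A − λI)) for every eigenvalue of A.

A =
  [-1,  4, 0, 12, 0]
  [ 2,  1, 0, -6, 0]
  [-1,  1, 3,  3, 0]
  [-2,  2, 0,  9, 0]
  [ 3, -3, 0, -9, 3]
λ = 3: alg = 5, geom = 4

Step 1 — factor the characteristic polynomial to read off the algebraic multiplicities:
  χ_A(x) = (x - 3)^5

Step 2 — compute geometric multiplicities via the rank-nullity identity g(λ) = n − rank(A − λI):
  rank(A − (3)·I) = 1, so dim ker(A − (3)·I) = n − 1 = 4

Summary:
  λ = 3: algebraic multiplicity = 5, geometric multiplicity = 4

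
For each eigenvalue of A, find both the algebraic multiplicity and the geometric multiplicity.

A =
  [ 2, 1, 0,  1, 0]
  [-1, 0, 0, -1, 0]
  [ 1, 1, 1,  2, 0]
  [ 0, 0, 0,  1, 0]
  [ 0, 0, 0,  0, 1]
λ = 1: alg = 5, geom = 3

Step 1 — factor the characteristic polynomial to read off the algebraic multiplicities:
  χ_A(x) = (x - 1)^5

Step 2 — compute geometric multiplicities via the rank-nullity identity g(λ) = n − rank(A − λI):
  rank(A − (1)·I) = 2, so dim ker(A − (1)·I) = n − 2 = 3

Summary:
  λ = 1: algebraic multiplicity = 5, geometric multiplicity = 3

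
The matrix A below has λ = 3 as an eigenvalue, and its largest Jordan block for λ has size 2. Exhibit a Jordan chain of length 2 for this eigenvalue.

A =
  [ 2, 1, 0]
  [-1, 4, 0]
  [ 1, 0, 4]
A Jordan chain for λ = 3 of length 2:
v_1 = (-1, -1, 1)ᵀ
v_2 = (1, 0, 0)ᵀ

Let N = A − (3)·I. We want v_2 with N^2 v_2 = 0 but N^1 v_2 ≠ 0; then v_{j-1} := N · v_j for j = 2, …, 2.

Pick v_2 = (1, 0, 0)ᵀ.
Then v_1 = N · v_2 = (-1, -1, 1)ᵀ.

Sanity check: (A − (3)·I) v_1 = (0, 0, 0)ᵀ = 0. ✓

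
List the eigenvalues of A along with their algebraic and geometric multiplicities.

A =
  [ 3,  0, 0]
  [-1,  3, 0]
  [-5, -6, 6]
λ = 3: alg = 2, geom = 1; λ = 6: alg = 1, geom = 1

Step 1 — factor the characteristic polynomial to read off the algebraic multiplicities:
  χ_A(x) = (x - 6)*(x - 3)^2

Step 2 — compute geometric multiplicities via the rank-nullity identity g(λ) = n − rank(A − λI):
  rank(A − (3)·I) = 2, so dim ker(A − (3)·I) = n − 2 = 1
  rank(A − (6)·I) = 2, so dim ker(A − (6)·I) = n − 2 = 1

Summary:
  λ = 3: algebraic multiplicity = 2, geometric multiplicity = 1
  λ = 6: algebraic multiplicity = 1, geometric multiplicity = 1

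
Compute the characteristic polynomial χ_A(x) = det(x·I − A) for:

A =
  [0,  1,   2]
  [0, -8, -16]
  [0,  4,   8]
x^3

Expanding det(x·I − A) (e.g. by cofactor expansion or by noting that A is similar to its Jordan form J, which has the same characteristic polynomial as A) gives
  χ_A(x) = x^3
which factors as x^3. The eigenvalues (with algebraic multiplicities) are λ = 0 with multiplicity 3.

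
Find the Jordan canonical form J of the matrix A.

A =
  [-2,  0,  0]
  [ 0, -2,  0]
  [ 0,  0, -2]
J_1(-2) ⊕ J_1(-2) ⊕ J_1(-2)

The characteristic polynomial is
  det(x·I − A) = x^3 + 6*x^2 + 12*x + 8 = (x + 2)^3

Eigenvalues and multiplicities (the geometric multiplicity of λ is n − rank(A − λI), which equals the number of Jordan blocks for λ):
  λ = -2: algebraic multiplicity = 3, geometric multiplicity = 3

Determining the block sizes for each eigenvalue:
  λ = -2: gm = am = 3, so every block has size 1 → block sizes [1, 1, 1]

Assembling the blocks gives a Jordan form
J =
  [-2,  0,  0]
  [ 0, -2,  0]
  [ 0,  0, -2]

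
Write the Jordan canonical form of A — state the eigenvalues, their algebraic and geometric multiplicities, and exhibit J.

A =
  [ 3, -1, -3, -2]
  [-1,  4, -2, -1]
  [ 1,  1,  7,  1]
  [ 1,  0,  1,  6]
J_2(5) ⊕ J_2(5)

The characteristic polynomial is
  det(x·I − A) = x^4 - 20*x^3 + 150*x^2 - 500*x + 625 = (x - 5)^4

Eigenvalues and multiplicities (the geometric multiplicity of λ is n − rank(A − λI), which equals the number of Jordan blocks for λ):
  λ = 5: algebraic multiplicity = 4, geometric multiplicity = 2

Determining the block sizes for each eigenvalue:
  λ = 5: with am = 4 and gm = 2, the partition is not yet determined (e.g. several partitions of 4 into 2 parts exist). Let N = A − (5)·I. Computing rank(N^1) = 2, rank(N^2) = 0; the number of blocks of size ≥ j is rank(N^{j−1}) − rank(N^j), giving [2, 2]. So we have 2 block(s) of size 2 → block sizes [2, 2]

Assembling the blocks gives a Jordan form
J =
  [5, 1, 0, 0]
  [0, 5, 0, 0]
  [0, 0, 5, 1]
  [0, 0, 0, 5]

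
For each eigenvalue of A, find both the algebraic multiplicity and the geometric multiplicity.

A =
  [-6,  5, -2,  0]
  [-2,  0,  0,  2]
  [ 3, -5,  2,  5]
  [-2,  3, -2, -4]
λ = -2: alg = 4, geom = 2

Step 1 — factor the characteristic polynomial to read off the algebraic multiplicities:
  χ_A(x) = (x + 2)^4

Step 2 — compute geometric multiplicities via the rank-nullity identity g(λ) = n − rank(A − λI):
  rank(A − (-2)·I) = 2, so dim ker(A − (-2)·I) = n − 2 = 2

Summary:
  λ = -2: algebraic multiplicity = 4, geometric multiplicity = 2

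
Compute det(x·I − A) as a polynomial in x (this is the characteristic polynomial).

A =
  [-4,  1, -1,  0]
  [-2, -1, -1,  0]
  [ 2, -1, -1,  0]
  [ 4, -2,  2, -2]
x^4 + 8*x^3 + 24*x^2 + 32*x + 16

Expanding det(x·I − A) (e.g. by cofactor expansion or by noting that A is similar to its Jordan form J, which has the same characteristic polynomial as A) gives
  χ_A(x) = x^4 + 8*x^3 + 24*x^2 + 32*x + 16
which factors as (x + 2)^4. The eigenvalues (with algebraic multiplicities) are λ = -2 with multiplicity 4.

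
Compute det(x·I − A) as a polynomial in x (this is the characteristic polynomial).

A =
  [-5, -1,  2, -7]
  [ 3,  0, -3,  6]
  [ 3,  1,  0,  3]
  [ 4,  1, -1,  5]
x^4

Expanding det(x·I − A) (e.g. by cofactor expansion or by noting that A is similar to its Jordan form J, which has the same characteristic polynomial as A) gives
  χ_A(x) = x^4
which factors as x^4. The eigenvalues (with algebraic multiplicities) are λ = 0 with multiplicity 4.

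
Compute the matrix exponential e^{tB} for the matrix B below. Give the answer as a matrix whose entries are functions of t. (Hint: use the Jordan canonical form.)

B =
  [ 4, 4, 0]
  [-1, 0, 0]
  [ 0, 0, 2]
e^{tB} =
  [2*t*exp(2*t) + exp(2*t), 4*t*exp(2*t), 0]
  [-t*exp(2*t), -2*t*exp(2*t) + exp(2*t), 0]
  [0, 0, exp(2*t)]

Strategy: write B = P · J · P⁻¹ where J is a Jordan canonical form, so e^{tB} = P · e^{tJ} · P⁻¹, and e^{tJ} can be computed block-by-block.

B has Jordan form
J =
  [2, 1, 0]
  [0, 2, 0]
  [0, 0, 2]
(up to reordering of blocks).

Per-block formulas:
  For a 2×2 Jordan block J_2(2): exp(t · J_2(2)) = e^(2t)·(I + t·N), where N is the 2×2 nilpotent shift.
  For a 1×1 block at λ = 2: exp(t · [2]) = [e^(2t)].

After assembling e^{tJ} and conjugating by P, we get:

e^{tB} =
  [2*t*exp(2*t) + exp(2*t), 4*t*exp(2*t), 0]
  [-t*exp(2*t), -2*t*exp(2*t) + exp(2*t), 0]
  [0, 0, exp(2*t)]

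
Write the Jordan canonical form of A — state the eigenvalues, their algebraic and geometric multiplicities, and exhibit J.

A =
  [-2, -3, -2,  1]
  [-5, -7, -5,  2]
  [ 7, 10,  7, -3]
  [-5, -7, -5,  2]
J_2(0) ⊕ J_2(0)

The characteristic polynomial is
  det(x·I − A) = x^4

Eigenvalues and multiplicities (the geometric multiplicity of λ is n − rank(A − λI), which equals the number of Jordan blocks for λ):
  λ = 0: algebraic multiplicity = 4, geometric multiplicity = 2

Determining the block sizes for each eigenvalue:
  λ = 0: with am = 4 and gm = 2, the partition is not yet determined (e.g. several partitions of 4 into 2 parts exist). Let N = A − (0)·I. Computing rank(N^1) = 2, rank(N^2) = 0; the number of blocks of size ≥ j is rank(N^{j−1}) − rank(N^j), giving [2, 2]. So we have 2 block(s) of size 2 → block sizes [2, 2]

Assembling the blocks gives a Jordan form
J =
  [0, 1, 0, 0]
  [0, 0, 0, 0]
  [0, 0, 0, 1]
  [0, 0, 0, 0]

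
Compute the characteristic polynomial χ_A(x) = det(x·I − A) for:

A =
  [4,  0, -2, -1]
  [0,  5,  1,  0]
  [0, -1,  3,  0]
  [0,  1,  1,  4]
x^4 - 16*x^3 + 96*x^2 - 256*x + 256

Expanding det(x·I − A) (e.g. by cofactor expansion or by noting that A is similar to its Jordan form J, which has the same characteristic polynomial as A) gives
  χ_A(x) = x^4 - 16*x^3 + 96*x^2 - 256*x + 256
which factors as (x - 4)^4. The eigenvalues (with algebraic multiplicities) are λ = 4 with multiplicity 4.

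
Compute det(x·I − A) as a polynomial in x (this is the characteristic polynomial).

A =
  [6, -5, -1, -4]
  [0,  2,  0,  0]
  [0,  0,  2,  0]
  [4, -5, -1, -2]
x^4 - 8*x^3 + 24*x^2 - 32*x + 16

Expanding det(x·I − A) (e.g. by cofactor expansion or by noting that A is similar to its Jordan form J, which has the same characteristic polynomial as A) gives
  χ_A(x) = x^4 - 8*x^3 + 24*x^2 - 32*x + 16
which factors as (x - 2)^4. The eigenvalues (with algebraic multiplicities) are λ = 2 with multiplicity 4.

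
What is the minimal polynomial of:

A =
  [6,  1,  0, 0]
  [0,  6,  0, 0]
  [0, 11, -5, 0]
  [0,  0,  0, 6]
x^3 - 7*x^2 - 24*x + 180

The characteristic polynomial is χ_A(x) = (x - 6)^3*(x + 5), so the eigenvalues are known. The minimal polynomial is
  m_A(x) = Π_λ (x − λ)^{k_λ}
where k_λ is the size of the *largest* Jordan block for λ (equivalently, the smallest k with (A − λI)^k v = 0 for every generalised eigenvector v of λ).

  λ = -5: largest Jordan block has size 1, contributing (x + 5)
  λ = 6: largest Jordan block has size 2, contributing (x − 6)^2

So m_A(x) = (x - 6)^2*(x + 5) = x^3 - 7*x^2 - 24*x + 180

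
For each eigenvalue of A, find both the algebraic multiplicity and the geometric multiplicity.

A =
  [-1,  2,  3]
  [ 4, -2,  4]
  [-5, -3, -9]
λ = -4: alg = 3, geom = 1

Step 1 — factor the characteristic polynomial to read off the algebraic multiplicities:
  χ_A(x) = (x + 4)^3

Step 2 — compute geometric multiplicities via the rank-nullity identity g(λ) = n − rank(A − λI):
  rank(A − (-4)·I) = 2, so dim ker(A − (-4)·I) = n − 2 = 1

Summary:
  λ = -4: algebraic multiplicity = 3, geometric multiplicity = 1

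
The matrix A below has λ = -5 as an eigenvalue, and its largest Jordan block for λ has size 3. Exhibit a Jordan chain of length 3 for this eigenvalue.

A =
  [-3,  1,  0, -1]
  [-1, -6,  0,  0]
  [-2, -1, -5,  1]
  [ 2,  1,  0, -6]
A Jordan chain for λ = -5 of length 3:
v_1 = (1, -1, -1, 1)ᵀ
v_2 = (2, -1, -2, 2)ᵀ
v_3 = (1, 0, 0, 0)ᵀ

Let N = A − (-5)·I. We want v_3 with N^3 v_3 = 0 but N^2 v_3 ≠ 0; then v_{j-1} := N · v_j for j = 3, …, 2.

Pick v_3 = (1, 0, 0, 0)ᵀ.
Then v_2 = N · v_3 = (2, -1, -2, 2)ᵀ.
Then v_1 = N · v_2 = (1, -1, -1, 1)ᵀ.

Sanity check: (A − (-5)·I) v_1 = (0, 0, 0, 0)ᵀ = 0. ✓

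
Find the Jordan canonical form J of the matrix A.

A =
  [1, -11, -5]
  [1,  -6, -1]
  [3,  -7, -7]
J_3(-4)

The characteristic polynomial is
  det(x·I − A) = x^3 + 12*x^2 + 48*x + 64 = (x + 4)^3

Eigenvalues and multiplicities (the geometric multiplicity of λ is n − rank(A − λI), which equals the number of Jordan blocks for λ):
  λ = -4: algebraic multiplicity = 3, geometric multiplicity = 1

Determining the block sizes for each eigenvalue:
  λ = -4: one block (gm = 1), so the single block has size am = 3 → block sizes [3]

Assembling the blocks gives a Jordan form
J =
  [-4,  1,  0]
  [ 0, -4,  1]
  [ 0,  0, -4]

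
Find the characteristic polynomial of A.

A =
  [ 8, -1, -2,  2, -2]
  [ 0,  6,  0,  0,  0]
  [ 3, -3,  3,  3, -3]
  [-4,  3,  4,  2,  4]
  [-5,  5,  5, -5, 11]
x^5 - 30*x^4 + 360*x^3 - 2160*x^2 + 6480*x - 7776

Expanding det(x·I − A) (e.g. by cofactor expansion or by noting that A is similar to its Jordan form J, which has the same characteristic polynomial as A) gives
  χ_A(x) = x^5 - 30*x^4 + 360*x^3 - 2160*x^2 + 6480*x - 7776
which factors as (x - 6)^5. The eigenvalues (with algebraic multiplicities) are λ = 6 with multiplicity 5.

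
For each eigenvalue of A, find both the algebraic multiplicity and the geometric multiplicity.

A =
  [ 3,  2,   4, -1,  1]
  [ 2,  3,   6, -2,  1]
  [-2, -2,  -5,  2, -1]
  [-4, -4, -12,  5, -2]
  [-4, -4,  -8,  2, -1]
λ = 1: alg = 5, geom = 3

Step 1 — factor the characteristic polynomial to read off the algebraic multiplicities:
  χ_A(x) = (x - 1)^5

Step 2 — compute geometric multiplicities via the rank-nullity identity g(λ) = n − rank(A − λI):
  rank(A − (1)·I) = 2, so dim ker(A − (1)·I) = n − 2 = 3

Summary:
  λ = 1: algebraic multiplicity = 5, geometric multiplicity = 3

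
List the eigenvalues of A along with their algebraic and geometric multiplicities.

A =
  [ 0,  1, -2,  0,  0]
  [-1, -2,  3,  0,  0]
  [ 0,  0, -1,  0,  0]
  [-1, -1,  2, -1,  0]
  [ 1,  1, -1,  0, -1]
λ = -1: alg = 5, geom = 3

Step 1 — factor the characteristic polynomial to read off the algebraic multiplicities:
  χ_A(x) = (x + 1)^5

Step 2 — compute geometric multiplicities via the rank-nullity identity g(λ) = n − rank(A − λI):
  rank(A − (-1)·I) = 2, so dim ker(A − (-1)·I) = n − 2 = 3

Summary:
  λ = -1: algebraic multiplicity = 5, geometric multiplicity = 3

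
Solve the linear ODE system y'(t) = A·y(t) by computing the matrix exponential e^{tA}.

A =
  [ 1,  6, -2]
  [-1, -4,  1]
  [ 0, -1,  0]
e^{tA} =
  [-t^2*exp(-t) + 2*t*exp(-t) + exp(-t), -2*t^2*exp(-t) + 6*t*exp(-t), -2*t*exp(-t)]
  [t^2*exp(-t)/2 - t*exp(-t), t^2*exp(-t) - 3*t*exp(-t) + exp(-t), t*exp(-t)]
  [t^2*exp(-t)/2, t^2*exp(-t) - t*exp(-t), t*exp(-t) + exp(-t)]

Strategy: write A = P · J · P⁻¹ where J is a Jordan canonical form, so e^{tA} = P · e^{tJ} · P⁻¹, and e^{tJ} can be computed block-by-block.

A has Jordan form
J =
  [-1,  1,  0]
  [ 0, -1,  1]
  [ 0,  0, -1]
(up to reordering of blocks).

Per-block formulas:
  For a 3×3 Jordan block J_3(-1): exp(t · J_3(-1)) = e^(-1t)·(I + t·N + (t^2/2)·N^2), where N is the 3×3 nilpotent shift.

After assembling e^{tJ} and conjugating by P, we get:

e^{tA} =
  [-t^2*exp(-t) + 2*t*exp(-t) + exp(-t), -2*t^2*exp(-t) + 6*t*exp(-t), -2*t*exp(-t)]
  [t^2*exp(-t)/2 - t*exp(-t), t^2*exp(-t) - 3*t*exp(-t) + exp(-t), t*exp(-t)]
  [t^2*exp(-t)/2, t^2*exp(-t) - t*exp(-t), t*exp(-t) + exp(-t)]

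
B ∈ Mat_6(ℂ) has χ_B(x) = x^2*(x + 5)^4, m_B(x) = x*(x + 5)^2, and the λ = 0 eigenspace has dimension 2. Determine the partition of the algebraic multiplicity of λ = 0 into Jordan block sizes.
Block sizes for λ = 0: [1, 1]

Step 1 — from the characteristic polynomial, algebraic multiplicity of λ = 0 is 2. From dim ker(B − (0)·I) = 2, there are exactly 2 Jordan blocks for λ = 0.
Step 2 — from the minimal polynomial, the factor (x − 0) tells us the largest block for λ = 0 has size 1.
Step 3 — with total size 2, 2 blocks, and largest block 1, the block sizes (in nonincreasing order) are [1, 1].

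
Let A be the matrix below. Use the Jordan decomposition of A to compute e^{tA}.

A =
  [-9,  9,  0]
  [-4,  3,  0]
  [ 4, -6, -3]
e^{tA} =
  [-6*t*exp(-3*t) + exp(-3*t), 9*t*exp(-3*t), 0]
  [-4*t*exp(-3*t), 6*t*exp(-3*t) + exp(-3*t), 0]
  [4*t*exp(-3*t), -6*t*exp(-3*t), exp(-3*t)]

Strategy: write A = P · J · P⁻¹ where J is a Jordan canonical form, so e^{tA} = P · e^{tJ} · P⁻¹, and e^{tJ} can be computed block-by-block.

A has Jordan form
J =
  [-3,  1,  0]
  [ 0, -3,  0]
  [ 0,  0, -3]
(up to reordering of blocks).

Per-block formulas:
  For a 1×1 block at λ = -3: exp(t · [-3]) = [e^(-3t)].
  For a 2×2 Jordan block J_2(-3): exp(t · J_2(-3)) = e^(-3t)·(I + t·N), where N is the 2×2 nilpotent shift.

After assembling e^{tJ} and conjugating by P, we get:

e^{tA} =
  [-6*t*exp(-3*t) + exp(-3*t), 9*t*exp(-3*t), 0]
  [-4*t*exp(-3*t), 6*t*exp(-3*t) + exp(-3*t), 0]
  [4*t*exp(-3*t), -6*t*exp(-3*t), exp(-3*t)]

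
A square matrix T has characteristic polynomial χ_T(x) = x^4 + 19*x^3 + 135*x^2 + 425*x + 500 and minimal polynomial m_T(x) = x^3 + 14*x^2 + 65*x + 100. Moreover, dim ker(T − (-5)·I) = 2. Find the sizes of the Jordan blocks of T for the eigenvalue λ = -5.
Block sizes for λ = -5: [2, 1]

Step 1 — from the characteristic polynomial, algebraic multiplicity of λ = -5 is 3. From dim ker(T − (-5)·I) = 2, there are exactly 2 Jordan blocks for λ = -5.
Step 2 — from the minimal polynomial, the factor (x + 5)^2 tells us the largest block for λ = -5 has size 2.
Step 3 — with total size 3, 2 blocks, and largest block 2, the block sizes (in nonincreasing order) are [2, 1].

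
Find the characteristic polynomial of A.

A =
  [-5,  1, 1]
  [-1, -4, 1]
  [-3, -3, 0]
x^3 + 9*x^2 + 27*x + 27

Expanding det(x·I − A) (e.g. by cofactor expansion or by noting that A is similar to its Jordan form J, which has the same characteristic polynomial as A) gives
  χ_A(x) = x^3 + 9*x^2 + 27*x + 27
which factors as (x + 3)^3. The eigenvalues (with algebraic multiplicities) are λ = -3 with multiplicity 3.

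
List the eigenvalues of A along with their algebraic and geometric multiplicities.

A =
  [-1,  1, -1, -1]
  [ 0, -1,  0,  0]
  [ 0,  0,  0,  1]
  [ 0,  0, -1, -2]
λ = -1: alg = 4, geom = 2

Step 1 — factor the characteristic polynomial to read off the algebraic multiplicities:
  χ_A(x) = (x + 1)^4

Step 2 — compute geometric multiplicities via the rank-nullity identity g(λ) = n − rank(A − λI):
  rank(A − (-1)·I) = 2, so dim ker(A − (-1)·I) = n − 2 = 2

Summary:
  λ = -1: algebraic multiplicity = 4, geometric multiplicity = 2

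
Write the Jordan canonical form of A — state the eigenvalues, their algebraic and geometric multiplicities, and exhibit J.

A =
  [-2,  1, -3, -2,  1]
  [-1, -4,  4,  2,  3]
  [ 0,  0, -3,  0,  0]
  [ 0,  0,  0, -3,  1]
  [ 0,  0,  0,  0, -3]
J_3(-3) ⊕ J_2(-3)

The characteristic polynomial is
  det(x·I − A) = x^5 + 15*x^4 + 90*x^3 + 270*x^2 + 405*x + 243 = (x + 3)^5

Eigenvalues and multiplicities (the geometric multiplicity of λ is n − rank(A − λI), which equals the number of Jordan blocks for λ):
  λ = -3: algebraic multiplicity = 5, geometric multiplicity = 2

Determining the block sizes for each eigenvalue:
  λ = -3: with am = 5 and gm = 2, the partition is not yet determined (e.g. several partitions of 5 into 2 parts exist). Let N = A − (-3)·I. Computing rank(N^1) = 3, rank(N^2) = 1, rank(N^3) = 0; the number of blocks of size ≥ j is rank(N^{j−1}) − rank(N^j), giving [2, 2, 1]. So we have 1 block(s) of size 3, 1 block(s) of size 2 → block sizes [3, 2]

Assembling the blocks gives a Jordan form
J =
  [-3,  1,  0,  0,  0]
  [ 0, -3,  1,  0,  0]
  [ 0,  0, -3,  0,  0]
  [ 0,  0,  0, -3,  1]
  [ 0,  0,  0,  0, -3]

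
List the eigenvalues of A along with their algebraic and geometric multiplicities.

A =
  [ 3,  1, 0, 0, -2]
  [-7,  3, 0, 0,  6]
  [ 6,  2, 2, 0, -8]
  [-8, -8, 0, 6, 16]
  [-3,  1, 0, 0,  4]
λ = 2: alg = 3, geom = 2; λ = 6: alg = 2, geom = 2

Step 1 — factor the characteristic polynomial to read off the algebraic multiplicities:
  χ_A(x) = (x - 6)^2*(x - 2)^3

Step 2 — compute geometric multiplicities via the rank-nullity identity g(λ) = n − rank(A − λI):
  rank(A − (2)·I) = 3, so dim ker(A − (2)·I) = n − 3 = 2
  rank(A − (6)·I) = 3, so dim ker(A − (6)·I) = n − 3 = 2

Summary:
  λ = 2: algebraic multiplicity = 3, geometric multiplicity = 2
  λ = 6: algebraic multiplicity = 2, geometric multiplicity = 2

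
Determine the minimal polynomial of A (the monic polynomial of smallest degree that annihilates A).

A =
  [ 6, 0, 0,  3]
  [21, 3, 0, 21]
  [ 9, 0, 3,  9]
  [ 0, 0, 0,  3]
x^2 - 9*x + 18

The characteristic polynomial is χ_A(x) = (x - 6)*(x - 3)^3, so the eigenvalues are known. The minimal polynomial is
  m_A(x) = Π_λ (x − λ)^{k_λ}
where k_λ is the size of the *largest* Jordan block for λ (equivalently, the smallest k with (A − λI)^k v = 0 for every generalised eigenvector v of λ).

  λ = 3: largest Jordan block has size 1, contributing (x − 3)
  λ = 6: largest Jordan block has size 1, contributing (x − 6)

So m_A(x) = (x - 6)*(x - 3) = x^2 - 9*x + 18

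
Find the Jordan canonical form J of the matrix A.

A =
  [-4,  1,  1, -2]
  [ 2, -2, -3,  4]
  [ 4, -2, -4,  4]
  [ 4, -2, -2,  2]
J_3(-2) ⊕ J_1(-2)

The characteristic polynomial is
  det(x·I − A) = x^4 + 8*x^3 + 24*x^2 + 32*x + 16 = (x + 2)^4

Eigenvalues and multiplicities (the geometric multiplicity of λ is n − rank(A − λI), which equals the number of Jordan blocks for λ):
  λ = -2: algebraic multiplicity = 4, geometric multiplicity = 2

Determining the block sizes for each eigenvalue:
  λ = -2: with am = 4 and gm = 2, the partition is not yet determined (e.g. several partitions of 4 into 2 parts exist). Let N = A − (-2)·I. Computing rank(N^1) = 2, rank(N^2) = 1, rank(N^3) = 0; the number of blocks of size ≥ j is rank(N^{j−1}) − rank(N^j), giving [2, 1, 1]. So we have 1 block(s) of size 3, 1 block(s) of size 1 → block sizes [3, 1]

Assembling the blocks gives a Jordan form
J =
  [-2,  1,  0,  0]
  [ 0, -2,  1,  0]
  [ 0,  0, -2,  0]
  [ 0,  0,  0, -2]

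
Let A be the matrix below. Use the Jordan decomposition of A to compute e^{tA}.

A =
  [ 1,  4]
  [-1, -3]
e^{tA} =
  [2*t*exp(-t) + exp(-t), 4*t*exp(-t)]
  [-t*exp(-t), -2*t*exp(-t) + exp(-t)]

Strategy: write A = P · J · P⁻¹ where J is a Jordan canonical form, so e^{tA} = P · e^{tJ} · P⁻¹, and e^{tJ} can be computed block-by-block.

A has Jordan form
J =
  [-1,  1]
  [ 0, -1]
(up to reordering of blocks).

Per-block formulas:
  For a 2×2 Jordan block J_2(-1): exp(t · J_2(-1)) = e^(-1t)·(I + t·N), where N is the 2×2 nilpotent shift.

After assembling e^{tJ} and conjugating by P, we get:

e^{tA} =
  [2*t*exp(-t) + exp(-t), 4*t*exp(-t)]
  [-t*exp(-t), -2*t*exp(-t) + exp(-t)]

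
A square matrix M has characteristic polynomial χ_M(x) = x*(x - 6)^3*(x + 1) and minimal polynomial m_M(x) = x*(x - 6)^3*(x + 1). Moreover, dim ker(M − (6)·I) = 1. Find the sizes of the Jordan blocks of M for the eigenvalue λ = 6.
Block sizes for λ = 6: [3]

Step 1 — from the characteristic polynomial, algebraic multiplicity of λ = 6 is 3. From dim ker(M − (6)·I) = 1, there are exactly 1 Jordan blocks for λ = 6.
Step 2 — from the minimal polynomial, the factor (x − 6)^3 tells us the largest block for λ = 6 has size 3.
Step 3 — with total size 3, 1 blocks, and largest block 3, the block sizes (in nonincreasing order) are [3].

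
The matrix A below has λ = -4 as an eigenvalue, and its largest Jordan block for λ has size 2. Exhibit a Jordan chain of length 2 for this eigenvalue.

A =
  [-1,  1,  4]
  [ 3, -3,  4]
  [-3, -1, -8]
A Jordan chain for λ = -4 of length 2:
v_1 = (3, 3, -3)ᵀ
v_2 = (1, 0, 0)ᵀ

Let N = A − (-4)·I. We want v_2 with N^2 v_2 = 0 but N^1 v_2 ≠ 0; then v_{j-1} := N · v_j for j = 2, …, 2.

Pick v_2 = (1, 0, 0)ᵀ.
Then v_1 = N · v_2 = (3, 3, -3)ᵀ.

Sanity check: (A − (-4)·I) v_1 = (0, 0, 0)ᵀ = 0. ✓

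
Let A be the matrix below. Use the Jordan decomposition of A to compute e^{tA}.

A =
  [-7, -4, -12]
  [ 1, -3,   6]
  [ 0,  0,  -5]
e^{tA} =
  [-2*t*exp(-5*t) + exp(-5*t), -4*t*exp(-5*t), -12*t*exp(-5*t)]
  [t*exp(-5*t), 2*t*exp(-5*t) + exp(-5*t), 6*t*exp(-5*t)]
  [0, 0, exp(-5*t)]

Strategy: write A = P · J · P⁻¹ where J is a Jordan canonical form, so e^{tA} = P · e^{tJ} · P⁻¹, and e^{tJ} can be computed block-by-block.

A has Jordan form
J =
  [-5,  1,  0]
  [ 0, -5,  0]
  [ 0,  0, -5]
(up to reordering of blocks).

Per-block formulas:
  For a 1×1 block at λ = -5: exp(t · [-5]) = [e^(-5t)].
  For a 2×2 Jordan block J_2(-5): exp(t · J_2(-5)) = e^(-5t)·(I + t·N), where N is the 2×2 nilpotent shift.

After assembling e^{tJ} and conjugating by P, we get:

e^{tA} =
  [-2*t*exp(-5*t) + exp(-5*t), -4*t*exp(-5*t), -12*t*exp(-5*t)]
  [t*exp(-5*t), 2*t*exp(-5*t) + exp(-5*t), 6*t*exp(-5*t)]
  [0, 0, exp(-5*t)]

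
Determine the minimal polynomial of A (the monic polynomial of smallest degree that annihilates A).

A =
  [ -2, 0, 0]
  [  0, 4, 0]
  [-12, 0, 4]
x^2 - 2*x - 8

The characteristic polynomial is χ_A(x) = (x - 4)^2*(x + 2), so the eigenvalues are known. The minimal polynomial is
  m_A(x) = Π_λ (x − λ)^{k_λ}
where k_λ is the size of the *largest* Jordan block for λ (equivalently, the smallest k with (A − λI)^k v = 0 for every generalised eigenvector v of λ).

  λ = -2: largest Jordan block has size 1, contributing (x + 2)
  λ = 4: largest Jordan block has size 1, contributing (x − 4)

So m_A(x) = (x - 4)*(x + 2) = x^2 - 2*x - 8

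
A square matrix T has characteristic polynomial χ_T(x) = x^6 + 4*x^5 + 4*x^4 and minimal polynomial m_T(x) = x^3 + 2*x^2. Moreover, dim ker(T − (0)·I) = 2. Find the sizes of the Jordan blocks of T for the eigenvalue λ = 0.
Block sizes for λ = 0: [2, 2]

Step 1 — from the characteristic polynomial, algebraic multiplicity of λ = 0 is 4. From dim ker(T − (0)·I) = 2, there are exactly 2 Jordan blocks for λ = 0.
Step 2 — from the minimal polynomial, the factor (x − 0)^2 tells us the largest block for λ = 0 has size 2.
Step 3 — with total size 4, 2 blocks, and largest block 2, the block sizes (in nonincreasing order) are [2, 2].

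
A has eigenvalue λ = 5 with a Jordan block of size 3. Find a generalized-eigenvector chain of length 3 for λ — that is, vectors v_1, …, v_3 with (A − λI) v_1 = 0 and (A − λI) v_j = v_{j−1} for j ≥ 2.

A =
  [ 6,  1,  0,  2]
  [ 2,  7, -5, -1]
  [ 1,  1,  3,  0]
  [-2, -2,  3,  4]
A Jordan chain for λ = 5 of length 3:
v_1 = (-1, 3, 1, -1)ᵀ
v_2 = (1, 2, 1, -2)ᵀ
v_3 = (1, 0, 0, 0)ᵀ

Let N = A − (5)·I. We want v_3 with N^3 v_3 = 0 but N^2 v_3 ≠ 0; then v_{j-1} := N · v_j for j = 3, …, 2.

Pick v_3 = (1, 0, 0, 0)ᵀ.
Then v_2 = N · v_3 = (1, 2, 1, -2)ᵀ.
Then v_1 = N · v_2 = (-1, 3, 1, -1)ᵀ.

Sanity check: (A − (5)·I) v_1 = (0, 0, 0, 0)ᵀ = 0. ✓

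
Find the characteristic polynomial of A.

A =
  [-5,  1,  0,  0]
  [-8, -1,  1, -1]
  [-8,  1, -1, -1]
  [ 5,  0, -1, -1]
x^4 + 8*x^3 + 24*x^2 + 32*x + 16

Expanding det(x·I − A) (e.g. by cofactor expansion or by noting that A is similar to its Jordan form J, which has the same characteristic polynomial as A) gives
  χ_A(x) = x^4 + 8*x^3 + 24*x^2 + 32*x + 16
which factors as (x + 2)^4. The eigenvalues (with algebraic multiplicities) are λ = -2 with multiplicity 4.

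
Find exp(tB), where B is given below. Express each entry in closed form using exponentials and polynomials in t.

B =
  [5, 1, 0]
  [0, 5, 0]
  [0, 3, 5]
e^{tB} =
  [exp(5*t), t*exp(5*t), 0]
  [0, exp(5*t), 0]
  [0, 3*t*exp(5*t), exp(5*t)]

Strategy: write B = P · J · P⁻¹ where J is a Jordan canonical form, so e^{tB} = P · e^{tJ} · P⁻¹, and e^{tJ} can be computed block-by-block.

B has Jordan form
J =
  [5, 1, 0]
  [0, 5, 0]
  [0, 0, 5]
(up to reordering of blocks).

Per-block formulas:
  For a 1×1 block at λ = 5: exp(t · [5]) = [e^(5t)].
  For a 2×2 Jordan block J_2(5): exp(t · J_2(5)) = e^(5t)·(I + t·N), where N is the 2×2 nilpotent shift.

After assembling e^{tJ} and conjugating by P, we get:

e^{tB} =
  [exp(5*t), t*exp(5*t), 0]
  [0, exp(5*t), 0]
  [0, 3*t*exp(5*t), exp(5*t)]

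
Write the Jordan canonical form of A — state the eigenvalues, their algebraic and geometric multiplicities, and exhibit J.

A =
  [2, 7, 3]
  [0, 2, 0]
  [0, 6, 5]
J_2(2) ⊕ J_1(5)

The characteristic polynomial is
  det(x·I − A) = x^3 - 9*x^2 + 24*x - 20 = (x - 5)*(x - 2)^2

Eigenvalues and multiplicities (the geometric multiplicity of λ is n − rank(A − λI), which equals the number of Jordan blocks for λ):
  λ = 2: algebraic multiplicity = 2, geometric multiplicity = 1
  λ = 5: algebraic multiplicity = 1, geometric multiplicity = 1

Determining the block sizes for each eigenvalue:
  λ = 2: one block (gm = 1), so the single block has size am = 2 → block sizes [2]
  λ = 5: one block (gm = 1), so the single block has size am = 1 → block sizes [1]

Assembling the blocks gives a Jordan form
J =
  [2, 1, 0]
  [0, 2, 0]
  [0, 0, 5]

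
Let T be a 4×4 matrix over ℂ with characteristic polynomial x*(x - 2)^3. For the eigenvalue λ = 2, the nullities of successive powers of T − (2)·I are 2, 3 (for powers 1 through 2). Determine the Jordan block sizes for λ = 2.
Block sizes for λ = 2: [2, 1]

From the dimensions of kernels of powers, the number of Jordan blocks of size at least j is d_j − d_{j−1} where d_j = dim ker(N^j) (with d_0 = 0). Computing the differences gives [2, 1].
The number of blocks of size exactly k is (#blocks of size ≥ k) − (#blocks of size ≥ k + 1), so the partition is: 1 block(s) of size 1, 1 block(s) of size 2.
In nonincreasing order the block sizes are [2, 1].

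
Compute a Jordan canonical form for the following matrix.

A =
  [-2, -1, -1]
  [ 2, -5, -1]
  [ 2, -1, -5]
J_2(-4) ⊕ J_1(-4)

The characteristic polynomial is
  det(x·I − A) = x^3 + 12*x^2 + 48*x + 64 = (x + 4)^3

Eigenvalues and multiplicities (the geometric multiplicity of λ is n − rank(A − λI), which equals the number of Jordan blocks for λ):
  λ = -4: algebraic multiplicity = 3, geometric multiplicity = 2

Determining the block sizes for each eigenvalue:
  λ = -4: 2 blocks summing to 3 forces exactly one block of size 2 and the rest size 1 → block sizes [2, 1]

Assembling the blocks gives a Jordan form
J =
  [-4,  1,  0]
  [ 0, -4,  0]
  [ 0,  0, -4]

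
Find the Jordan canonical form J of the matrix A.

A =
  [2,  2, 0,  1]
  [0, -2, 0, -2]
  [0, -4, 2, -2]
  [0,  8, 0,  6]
J_2(2) ⊕ J_1(2) ⊕ J_1(2)

The characteristic polynomial is
  det(x·I − A) = x^4 - 8*x^3 + 24*x^2 - 32*x + 16 = (x - 2)^4

Eigenvalues and multiplicities (the geometric multiplicity of λ is n − rank(A − λI), which equals the number of Jordan blocks for λ):
  λ = 2: algebraic multiplicity = 4, geometric multiplicity = 3

Determining the block sizes for each eigenvalue:
  λ = 2: 3 blocks summing to 4 forces exactly one block of size 2 and the rest size 1 → block sizes [2, 1, 1]

Assembling the blocks gives a Jordan form
J =
  [2, 1, 0, 0]
  [0, 2, 0, 0]
  [0, 0, 2, 0]
  [0, 0, 0, 2]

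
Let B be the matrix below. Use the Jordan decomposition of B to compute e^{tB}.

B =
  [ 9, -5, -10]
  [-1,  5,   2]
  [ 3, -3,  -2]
e^{tB} =
  [5*t*exp(4*t) + exp(4*t), -5*t*exp(4*t), -10*t*exp(4*t)]
  [-t*exp(4*t), t*exp(4*t) + exp(4*t), 2*t*exp(4*t)]
  [3*t*exp(4*t), -3*t*exp(4*t), -6*t*exp(4*t) + exp(4*t)]

Strategy: write B = P · J · P⁻¹ where J is a Jordan canonical form, so e^{tB} = P · e^{tJ} · P⁻¹, and e^{tJ} can be computed block-by-block.

B has Jordan form
J =
  [4, 1, 0]
  [0, 4, 0]
  [0, 0, 4]
(up to reordering of blocks).

Per-block formulas:
  For a 1×1 block at λ = 4: exp(t · [4]) = [e^(4t)].
  For a 2×2 Jordan block J_2(4): exp(t · J_2(4)) = e^(4t)·(I + t·N), where N is the 2×2 nilpotent shift.

After assembling e^{tJ} and conjugating by P, we get:

e^{tB} =
  [5*t*exp(4*t) + exp(4*t), -5*t*exp(4*t), -10*t*exp(4*t)]
  [-t*exp(4*t), t*exp(4*t) + exp(4*t), 2*t*exp(4*t)]
  [3*t*exp(4*t), -3*t*exp(4*t), -6*t*exp(4*t) + exp(4*t)]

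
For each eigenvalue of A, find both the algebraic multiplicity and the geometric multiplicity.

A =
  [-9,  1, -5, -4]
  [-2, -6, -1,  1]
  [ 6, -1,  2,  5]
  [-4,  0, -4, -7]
λ = -5: alg = 4, geom = 2

Step 1 — factor the characteristic polynomial to read off the algebraic multiplicities:
  χ_A(x) = (x + 5)^4

Step 2 — compute geometric multiplicities via the rank-nullity identity g(λ) = n − rank(A − λI):
  rank(A − (-5)·I) = 2, so dim ker(A − (-5)·I) = n − 2 = 2

Summary:
  λ = -5: algebraic multiplicity = 4, geometric multiplicity = 2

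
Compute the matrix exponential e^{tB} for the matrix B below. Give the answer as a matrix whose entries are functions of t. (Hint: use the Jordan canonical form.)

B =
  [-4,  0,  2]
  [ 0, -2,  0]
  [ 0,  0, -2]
e^{tB} =
  [exp(-4*t), 0, exp(-2*t) - exp(-4*t)]
  [0, exp(-2*t), 0]
  [0, 0, exp(-2*t)]

Strategy: write B = P · J · P⁻¹ where J is a Jordan canonical form, so e^{tB} = P · e^{tJ} · P⁻¹, and e^{tJ} can be computed block-by-block.

B has Jordan form
J =
  [-4,  0,  0]
  [ 0, -2,  0]
  [ 0,  0, -2]
(up to reordering of blocks).

Per-block formulas:
  For a 1×1 block at λ = -2: exp(t · [-2]) = [e^(-2t)].
  For a 1×1 block at λ = -4: exp(t · [-4]) = [e^(-4t)].

After assembling e^{tJ} and conjugating by P, we get:

e^{tB} =
  [exp(-4*t), 0, exp(-2*t) - exp(-4*t)]
  [0, exp(-2*t), 0]
  [0, 0, exp(-2*t)]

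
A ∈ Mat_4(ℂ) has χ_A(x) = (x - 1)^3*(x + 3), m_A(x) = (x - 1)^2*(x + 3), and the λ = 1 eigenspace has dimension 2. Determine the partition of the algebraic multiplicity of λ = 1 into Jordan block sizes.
Block sizes for λ = 1: [2, 1]

Step 1 — from the characteristic polynomial, algebraic multiplicity of λ = 1 is 3. From dim ker(A − (1)·I) = 2, there are exactly 2 Jordan blocks for λ = 1.
Step 2 — from the minimal polynomial, the factor (x − 1)^2 tells us the largest block for λ = 1 has size 2.
Step 3 — with total size 3, 2 blocks, and largest block 2, the block sizes (in nonincreasing order) are [2, 1].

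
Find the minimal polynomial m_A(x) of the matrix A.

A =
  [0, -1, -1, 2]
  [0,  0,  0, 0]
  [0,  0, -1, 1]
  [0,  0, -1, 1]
x^3

The characteristic polynomial is χ_A(x) = x^4, so the eigenvalues are known. The minimal polynomial is
  m_A(x) = Π_λ (x − λ)^{k_λ}
where k_λ is the size of the *largest* Jordan block for λ (equivalently, the smallest k with (A − λI)^k v = 0 for every generalised eigenvector v of λ).

  λ = 0: largest Jordan block has size 3, contributing (x − 0)^3

So m_A(x) = x^3 = x^3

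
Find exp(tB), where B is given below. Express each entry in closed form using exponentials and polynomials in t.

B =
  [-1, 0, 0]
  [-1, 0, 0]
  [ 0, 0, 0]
e^{tB} =
  [exp(-t), 0, 0]
  [-1 + exp(-t), 1, 0]
  [0, 0, 1]

Strategy: write B = P · J · P⁻¹ where J is a Jordan canonical form, so e^{tB} = P · e^{tJ} · P⁻¹, and e^{tJ} can be computed block-by-block.

B has Jordan form
J =
  [-1, 0, 0]
  [ 0, 0, 0]
  [ 0, 0, 0]
(up to reordering of blocks).

Per-block formulas:
  For a 1×1 block at λ = 0: exp(t · [0]) = [e^(0t)].
  For a 1×1 block at λ = -1: exp(t · [-1]) = [e^(-1t)].

After assembling e^{tJ} and conjugating by P, we get:

e^{tB} =
  [exp(-t), 0, 0]
  [-1 + exp(-t), 1, 0]
  [0, 0, 1]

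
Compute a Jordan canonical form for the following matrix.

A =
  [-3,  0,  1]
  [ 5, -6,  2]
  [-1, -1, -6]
J_3(-5)

The characteristic polynomial is
  det(x·I − A) = x^3 + 15*x^2 + 75*x + 125 = (x + 5)^3

Eigenvalues and multiplicities (the geometric multiplicity of λ is n − rank(A − λI), which equals the number of Jordan blocks for λ):
  λ = -5: algebraic multiplicity = 3, geometric multiplicity = 1

Determining the block sizes for each eigenvalue:
  λ = -5: one block (gm = 1), so the single block has size am = 3 → block sizes [3]

Assembling the blocks gives a Jordan form
J =
  [-5,  1,  0]
  [ 0, -5,  1]
  [ 0,  0, -5]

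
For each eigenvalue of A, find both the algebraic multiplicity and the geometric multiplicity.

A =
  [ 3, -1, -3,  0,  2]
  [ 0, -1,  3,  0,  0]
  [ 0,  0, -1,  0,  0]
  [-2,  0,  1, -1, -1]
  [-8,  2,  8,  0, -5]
λ = -1: alg = 5, geom = 2

Step 1 — factor the characteristic polynomial to read off the algebraic multiplicities:
  χ_A(x) = (x + 1)^5

Step 2 — compute geometric multiplicities via the rank-nullity identity g(λ) = n − rank(A − λI):
  rank(A − (-1)·I) = 3, so dim ker(A − (-1)·I) = n − 3 = 2

Summary:
  λ = -1: algebraic multiplicity = 5, geometric multiplicity = 2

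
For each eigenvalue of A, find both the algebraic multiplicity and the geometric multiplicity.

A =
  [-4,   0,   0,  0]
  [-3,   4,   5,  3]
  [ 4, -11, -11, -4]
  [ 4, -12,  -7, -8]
λ = -5: alg = 3, geom = 1; λ = -4: alg = 1, geom = 1

Step 1 — factor the characteristic polynomial to read off the algebraic multiplicities:
  χ_A(x) = (x + 4)*(x + 5)^3

Step 2 — compute geometric multiplicities via the rank-nullity identity g(λ) = n − rank(A − λI):
  rank(A − (-5)·I) = 3, so dim ker(A − (-5)·I) = n − 3 = 1
  rank(A − (-4)·I) = 3, so dim ker(A − (-4)·I) = n − 3 = 1

Summary:
  λ = -5: algebraic multiplicity = 3, geometric multiplicity = 1
  λ = -4: algebraic multiplicity = 1, geometric multiplicity = 1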